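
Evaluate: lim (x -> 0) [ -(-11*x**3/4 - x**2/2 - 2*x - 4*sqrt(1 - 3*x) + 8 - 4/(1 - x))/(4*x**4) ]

-277/128

Substitution gives 0/0; apply L'Hôpital's rule 4 times.
After differentiating numerator and denominator 4 times the quotient is (96/(x - 1)^5 + 1215/(4*(1 - 3*x)^(7/2)))/(-96); at x = 0 this is -277/128.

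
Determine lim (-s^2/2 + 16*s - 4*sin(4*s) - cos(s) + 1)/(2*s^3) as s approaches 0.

Substitution gives 0/0 (the numerator vanishes to order 3).
Expand each term to order s^3: the coefficient of s^3 in −cos(s) is 0 and in -4·sin(4s) is 128/3.
Lower-order terms cancel with the polynomial part, so the numerator is (128/3)·s^3 + o(s^3), and the limit is (128/3)/(2) = 64/3.

64/3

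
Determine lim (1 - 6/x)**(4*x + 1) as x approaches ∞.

e^(-24)

Write it as [(1 - 6/x)^x]^(4) · (1 - 6/x)^(1). The bracketed term tends to e^(-6) and the second factor to 1, so the limit is e^(-24).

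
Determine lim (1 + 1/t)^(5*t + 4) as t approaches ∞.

e^(5)

Write it as [(1 + 1/t)^t]^(5) · (1 + 1/t)^(4). The bracketed term tends to e^(1) and the second factor to 1, so the limit is e^(5).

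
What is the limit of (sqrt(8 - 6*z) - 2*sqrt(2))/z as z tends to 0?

Substitution gives 0/0. Multiply numerator and denominator by the conjugate √(8 - 6z) + √8.
The numerator becomes (8 - 6z) − 8 = -6z, so the expression simplifies to -6/(√(8 - 6z) + √8).
Letting z → 0 gives -6/(2√8) = -3*√(2)/4.

-3*√(2)/4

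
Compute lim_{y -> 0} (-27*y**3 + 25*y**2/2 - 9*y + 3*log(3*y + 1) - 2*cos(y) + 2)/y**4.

Substitution gives 0/0 (the numerator vanishes to order 4).
Expand each term to order y^4: the coefficient of y^4 in 3·ln(1 + 3y) is -243/4 and in -2·cos(y) is -1/12.
Lower-order terms cancel with the polynomial part, so the numerator is (-365/6)·y^4 + o(y^4), and the limit is (-365/6)/(1) = -365/6.

-365/6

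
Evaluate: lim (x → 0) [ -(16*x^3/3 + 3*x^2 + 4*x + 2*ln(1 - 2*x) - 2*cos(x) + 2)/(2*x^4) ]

97/24

Substitution gives 0/0 (the numerator vanishes to order 4).
Expand each term to order x^4: the coefficient of x^4 in 2·ln(1 - 2x) is -8 and in -2·cos(x) is -1/12.
Lower-order terms cancel with the polynomial part, so the numerator is (-97/12)·x^4 + o(x^4), and the limit is (-97/12)/(-2) = 97/24.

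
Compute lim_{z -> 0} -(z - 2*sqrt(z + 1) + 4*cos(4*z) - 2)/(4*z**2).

127/16

Substitution gives 0/0 (the numerator vanishes to order 2).
Expand each term to order z^2: the coefficient of z^2 in -2·√(1 + z) is 1/4 and in 4·cos(4z) is -32.
Lower-order terms cancel with the polynomial part, so the numerator is (-127/4)·z^2 + o(z^2), and the limit is (-127/4)/(-4) = 127/16.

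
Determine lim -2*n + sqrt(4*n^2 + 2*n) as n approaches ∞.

1/2

An ∞ − ∞ form. Rationalising with the conjugate, the difference becomes (2n) / (√(4*n^2 + 2*n) + 2n).
For large n the denominator behaves like 2·2n, so the quotient tends to 2/4 = 1/2.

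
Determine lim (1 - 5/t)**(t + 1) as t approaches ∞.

The base → 1 and the exponent → ∞: a 1^∞ form.
Take logarithms: (t + 1)·ln(1 - 5/t). Since ln(1+u) ~ u for small u, this behaves like (t)·(-5/t) → -5.
So the limit is e^(-5).

e^(-5)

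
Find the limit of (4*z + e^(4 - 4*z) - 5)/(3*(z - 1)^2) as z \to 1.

Direct substitution gives 0/0.
Apply L'Hôpital: lim (4 - 4*e^(4 - 4*z))/(6*z - 6), still 0/0.
After 2 applications of L'Hôpital's rule the quotient is (16*e^(4 - 4*z))/(6); substituting z = 1 gives 8/3.

8/3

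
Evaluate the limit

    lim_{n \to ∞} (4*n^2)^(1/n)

Base → ∞ and exponent → 0: an ∞^0 form.
Take logs: (1/n)·ln(4·n^2) = (ln 4 + 2·ln n)/n → 0.
So the limit is e^0 = 1.

1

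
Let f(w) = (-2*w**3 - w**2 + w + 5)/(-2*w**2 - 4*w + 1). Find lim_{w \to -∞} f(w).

The numerator has higher degree (3 > 2); the quotient behaves like (-2/(-2))·w^1 for large |w|.
As w → −∞ this diverges to -∞.

-∞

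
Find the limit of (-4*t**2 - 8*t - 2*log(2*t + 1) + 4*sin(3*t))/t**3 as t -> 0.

-70/3

Substitution gives 0/0; apply L'Hôpital's rule 3 times.
After differentiating numerator and denominator 3 times the quotient is (-108*cos(3*t) - 32/(2*t + 1)^3)/(6); at t = 0 this is -70/3.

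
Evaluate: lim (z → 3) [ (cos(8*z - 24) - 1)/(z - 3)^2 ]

-32

Direct substitution gives 0/0.
Apply L'Hôpital: lim (-8*sin(8*z - 24))/(2*z - 6), still 0/0.
After 2 applications of L'Hôpital's rule the quotient is (-64*cos(8*z - 24))/(2); substituting z = 3 gives -32.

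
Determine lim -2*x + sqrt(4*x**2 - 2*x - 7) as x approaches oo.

An ∞ − ∞ form. Rationalising with the conjugate, the difference becomes (-2x - 7) / (√(4*x^2 - 2*x - 7) + 2x).
For large x the denominator behaves like 2·2x, so the quotient tends to -2/4 = -1/2.

-1/2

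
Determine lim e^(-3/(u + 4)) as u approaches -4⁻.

As u → -4⁻, -3/(u + 4) → +∞, so e^(-3/(u + 4)) → ∞.

∞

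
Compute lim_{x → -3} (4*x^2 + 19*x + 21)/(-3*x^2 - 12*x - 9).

-5/6

Direct substitution gives 0/0, so factor. Both numerator and denominator have (x + 3) as a factor.
After cancelling, the expression reduces to (4*x + 7)/(-3*x - 3).
Substituting x = -3 gives -5/6.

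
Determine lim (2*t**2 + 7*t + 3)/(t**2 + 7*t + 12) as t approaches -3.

Since t = -3 makes numerator and denominator zero, (t + 3) divides both.
Cancelling it gives (2*t + 1)/(t + 4); now plug in t = -3 to get -5.

-5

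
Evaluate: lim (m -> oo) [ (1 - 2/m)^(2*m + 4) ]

The base → 1 and the exponent → ∞: a 1^∞ form.
Take logarithms: (2m + 4)·ln(1 - 2/m). Since ln(1+u) ~ u for small u, this behaves like (2m)·(-2/m) → -4.
So the limit is e^(-4).

e^(-4)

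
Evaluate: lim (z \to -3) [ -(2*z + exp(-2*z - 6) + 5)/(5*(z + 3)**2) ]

-2/5

Direct substitution gives 0/0.
Apply L'Hôpital: lim (2 - 2*e^(-2*z - 6))/(-10*z - 30), still 0/0.
After 2 applications of L'Hôpital's rule the quotient is (4*e^(-2*z - 6))/(-10); substituting z = -3 gives -2/5.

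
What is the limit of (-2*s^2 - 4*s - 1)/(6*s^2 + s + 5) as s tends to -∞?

-1/3

Numerator and denominator both have degree 2.
Dividing every term by s^2, all lower-order terms vanish and the limit is the ratio of leading coefficients, -2/(6) = -1/3.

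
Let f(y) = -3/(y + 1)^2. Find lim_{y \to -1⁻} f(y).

As y → -1⁻, (y + 1) → 0⁻, so (y + 1)^2 → 0⁺ and -3/(y + 1)^2 → -∞.

-∞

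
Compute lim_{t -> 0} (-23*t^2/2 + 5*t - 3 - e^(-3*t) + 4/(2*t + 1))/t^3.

-55/2

Substitution gives 0/0; apply L'Hôpital's rule 3 times.
After differentiating numerator and denominator 3 times the quotient is (27*e^(-3*t) - 192/(2*t + 1)^4)/(6); at t = 0 this is -55/2.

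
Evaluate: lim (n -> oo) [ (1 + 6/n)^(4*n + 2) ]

e^(24)

The base → 1 and the exponent → ∞: a 1^∞ form.
Take logarithms: (4n + 2)·ln(1 + 6/n). Since ln(1+u) ~ u for small u, this behaves like (4n)·(6/n) → 24.
So the limit is e^(24).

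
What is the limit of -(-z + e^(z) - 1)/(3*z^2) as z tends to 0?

Direct substitution gives 0/0.
Apply L'Hôpital: lim (e^(z) - 1)/(-6*z), still 0/0.
After 2 applications of L'Hôpital's rule the quotient is (e^(z))/(-6); substituting z = 0 gives -1/6.

-1/6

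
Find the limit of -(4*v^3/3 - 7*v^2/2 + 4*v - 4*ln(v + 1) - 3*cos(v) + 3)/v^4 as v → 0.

-7/8

Substitution gives 0/0; apply L'Hôpital's rule 4 times.
After differentiating numerator and denominator 4 times the quotient is (-3*cos(v) + 24/(v + 1)^4)/(-24); at v = 0 this is -7/8.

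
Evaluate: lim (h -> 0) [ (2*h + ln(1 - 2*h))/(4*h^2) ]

Direct substitution gives 0/0.
Apply L'Hôpital: lim (2 - 2/(1 - 2*h))/(8*h), still 0/0.
After 2 applications of L'Hôpital's rule the quotient is (-4/(1 - 2*h)^2)/(8); substituting h = 0 gives -1/2.

-1/2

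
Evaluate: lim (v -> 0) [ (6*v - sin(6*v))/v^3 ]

Direct substitution gives 0/0.
Apply L'Hôpital: lim (6 - 6*cos(6*v))/(3*v^2), still 0/0.
Apply L'Hôpital: lim (36*sin(6*v))/(6*v), still 0/0.
After 3 applications of L'Hôpital's rule the quotient is (216*cos(6*v))/(6); substituting v = 0 gives 36.

36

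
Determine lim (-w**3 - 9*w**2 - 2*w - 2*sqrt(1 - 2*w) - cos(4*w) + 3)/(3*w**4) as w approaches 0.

-113/36

Substitution gives 0/0; apply L'Hôpital's rule 4 times.
After differentiating numerator and denominator 4 times the quotient is (-256*cos(4*w) + 30/(1 - 2*w)^(7/2))/(72); at w = 0 this is -113/36.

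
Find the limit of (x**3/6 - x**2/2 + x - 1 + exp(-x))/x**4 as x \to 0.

1/24

Direct substitution gives 0/0.
Apply L'Hôpital: lim (x^2/2 - x + 1 - e^(-x))/(4*x^3), still 0/0.
Apply L'Hôpital: lim (x - 1 + e^(-x))/(12*x^2), still 0/0.
Apply L'Hôpital: lim (1 - e^(-x))/(24*x), still 0/0.
After 4 applications of L'Hôpital's rule the quotient is (e^(-x))/(24); substituting x = 0 gives 1/24.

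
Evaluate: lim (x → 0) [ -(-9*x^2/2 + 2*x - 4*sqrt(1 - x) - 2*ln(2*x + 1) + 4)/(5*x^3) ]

Substitution gives 0/0 (the numerator vanishes to order 3).
Expand each term to order x^3: the coefficient of x^3 in -4·√(1 - x) is 1/4 and in -2·ln(1 + 2x) is -16/3.
Lower-order terms cancel with the polynomial part, so the numerator is (-61/12)·x^3 + o(x^3), and the limit is (-61/12)/(-5) = 61/60.

61/60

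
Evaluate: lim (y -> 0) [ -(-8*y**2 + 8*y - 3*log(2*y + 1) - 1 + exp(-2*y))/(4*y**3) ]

Substitution gives 0/0; apply L'Hôpital's rule 3 times.
After differentiating numerator and denominator 3 times the quotient is (-8*e^(-2*y) - 48/(2*y + 1)^3)/(-24); at y = 0 this is 7/3.

7/3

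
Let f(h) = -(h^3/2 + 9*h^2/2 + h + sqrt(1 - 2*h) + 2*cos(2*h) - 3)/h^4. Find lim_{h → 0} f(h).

Substitution gives 0/0 (the numerator vanishes to order 4).
Expand each term to order h^4: the coefficient of h^4 in √(1 - 2h) is -5/8 and in 2·cos(2h) is 4/3.
Lower-order terms cancel with the polynomial part, so the numerator is (17/24)·h^4 + o(h^4), and the limit is (17/24)/(-1) = -17/24.

-17/24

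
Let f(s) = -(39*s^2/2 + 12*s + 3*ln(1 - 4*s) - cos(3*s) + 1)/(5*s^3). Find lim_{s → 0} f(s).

64/5

Substitution gives 0/0; apply L'Hôpital's rule 3 times.
After differentiating numerator and denominator 3 times the quotient is (-27*sin(3*s) + 384/(4*s - 1)^3)/(-30); at s = 0 this is 64/5.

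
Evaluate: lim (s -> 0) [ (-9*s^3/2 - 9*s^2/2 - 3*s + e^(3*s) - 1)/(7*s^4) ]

Direct substitution gives 0/0.
Apply L'Hôpital: lim (-27*s^2/2 - 9*s + 3*e^(3*s) - 3)/(28*s^3), still 0/0.
Apply L'Hôpital: lim (-27*s + 9*e^(3*s) - 9)/(84*s^2), still 0/0.
Apply L'Hôpital: lim (27*e^(3*s) - 27)/(168*s), still 0/0.
After 4 applications of L'Hôpital's rule the quotient is (81*e^(3*s))/(168); substituting s = 0 gives 27/56.

27/56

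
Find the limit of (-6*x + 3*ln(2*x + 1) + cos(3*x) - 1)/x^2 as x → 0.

Substitution gives 0/0 (the numerator vanishes to order 2).
Expand each term to order x^2: the coefficient of x^2 in cos(3x) is -9/2 and in 3·ln(1 + 2x) is -6.
Lower-order terms cancel with the polynomial part, so the numerator is (-21/2)·x^2 + o(x^2), and the limit is (-21/2)/(1) = -21/2.

-21/2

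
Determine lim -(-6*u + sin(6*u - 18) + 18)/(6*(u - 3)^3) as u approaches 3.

6

Direct substitution gives 0/0.
Apply L'Hôpital: lim (6*cos(6*u - 18) - 6)/(-18*(u - 3)^2), still 0/0.
Apply L'Hôpital: lim (-36*sin(6*u - 18))/(108 - 36*u), still 0/0.
After 3 applications of L'Hôpital's rule the quotient is (-216*cos(6*u - 18))/(-36); substituting u = 3 gives 6.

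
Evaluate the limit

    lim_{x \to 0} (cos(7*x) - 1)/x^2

Direct substitution gives 0/0.
Apply L'Hôpital: lim (-7*sin(7*x))/(2*x), still 0/0.
After 2 applications of L'Hôpital's rule the quotient is (-49*cos(7*x))/(2); substituting x = 0 gives -49/2.

-49/2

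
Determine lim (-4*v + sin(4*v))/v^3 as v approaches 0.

Direct substitution gives 0/0.
Apply L'Hôpital: lim (4*cos(4*v) - 4)/(3*v^2), still 0/0.
Apply L'Hôpital: lim (-16*sin(4*v))/(6*v), still 0/0.
After 3 applications of L'Hôpital's rule the quotient is (-64*cos(4*v))/(6); substituting v = 0 gives -32/3.

-32/3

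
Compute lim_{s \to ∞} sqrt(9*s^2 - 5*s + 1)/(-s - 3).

-3

For large |s|, √(9*s^2 - 5*s + 1) ≈ √9·|s| and the denominator ≈ -s.
Since s → +∞, |s| = s, giving √9/(-1) = -3.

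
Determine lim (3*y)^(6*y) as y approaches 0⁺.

1

Base → 0⁺ and exponent → 0⁺: a 0^0 form.
Take logs: 6y·ln(3y). This is 0·(−∞); rewriting as ln(3y)/(1/(6y)) and applying L'Hôpital gives 0.
Hence the limit is e^0 = 1.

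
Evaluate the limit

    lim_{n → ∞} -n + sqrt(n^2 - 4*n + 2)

-2

This has the form ∞ − ∞. Multiply and divide by the conjugate √(n^2 - 4*n + 2) + n.
That gives (-4n + 2) / (√(n^2 - 4*n + 2) + n).
Divide numerator and denominator by n: the limit is -4/(2·1) = -2.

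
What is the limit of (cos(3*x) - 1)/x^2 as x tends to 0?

-9/2

Direct substitution gives 0/0.
Apply L'Hôpital: lim (-3*sin(3*x))/(2*x), still 0/0.
After 2 applications of L'Hôpital's rule the quotient is (-9*cos(3*x))/(2); substituting x = 0 gives -9/2.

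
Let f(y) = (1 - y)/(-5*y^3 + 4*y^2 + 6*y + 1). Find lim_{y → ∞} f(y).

0

The denominator has degree 3 and the numerator degree 1. Dividing numerator and denominator by y^3 sends every term to 0 except the leading denominator term, so the limit is 0.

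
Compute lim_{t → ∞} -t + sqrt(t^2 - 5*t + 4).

-5/2

An ∞ − ∞ form. Rationalising with the conjugate, the difference becomes (-5t + 4) / (√(t^2 - 5*t + 4) + t).
For large t the denominator behaves like 2·t, so the quotient tends to -5/2 = -5/2.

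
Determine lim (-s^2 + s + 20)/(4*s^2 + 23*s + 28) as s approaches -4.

Direct substitution gives 0/0, so factor. Both numerator and denominator have (s + 4) as a factor.
After cancelling, the expression reduces to (5 - s)/(4*s + 7).
Substituting s = -4 gives -1.

-1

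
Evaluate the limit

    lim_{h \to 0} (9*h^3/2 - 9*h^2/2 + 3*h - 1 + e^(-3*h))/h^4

Direct substitution gives 0/0.
Apply L'Hôpital: lim (27*h^2/2 - 9*h + 3 - 3*e^(-3*h))/(4*h^3), still 0/0.
Apply L'Hôpital: lim (27*h - 9 + 9*e^(-3*h))/(12*h^2), still 0/0.
Apply L'Hôpital: lim (27 - 27*e^(-3*h))/(24*h), still 0/0.
After 4 applications of L'Hôpital's rule the quotient is (81*e^(-3*h))/(24); substituting h = 0 gives 27/8.

27/8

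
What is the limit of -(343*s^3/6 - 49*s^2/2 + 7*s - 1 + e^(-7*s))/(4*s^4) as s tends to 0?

-2401/96

Direct substitution gives 0/0.
Apply L'Hôpital: lim (343*s^2/2 - 49*s + 7 - 7*e^(-7*s))/(-16*s^3), still 0/0.
Apply L'Hôpital: lim (343*s - 49 + 49*e^(-7*s))/(-48*s^2), still 0/0.
Apply L'Hôpital: lim (343 - 343*e^(-7*s))/(-96*s), still 0/0.
After 4 applications of L'Hôpital's rule the quotient is (2401*e^(-7*s))/(-96); substituting s = 0 gives -2401/96.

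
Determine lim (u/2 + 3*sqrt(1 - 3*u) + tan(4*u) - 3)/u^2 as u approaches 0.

Substitution gives 0/0 (the numerator vanishes to order 2).
Expand each term to order u^2: the coefficient of u^2 in 3·√(1 - 3u) is -27/8 and in tan(4u) is 0.
Lower-order terms cancel with the polynomial part, so the numerator is (-27/8)·u^2 + o(u^2), and the limit is (-27/8)/(1) = -27/8.

-27/8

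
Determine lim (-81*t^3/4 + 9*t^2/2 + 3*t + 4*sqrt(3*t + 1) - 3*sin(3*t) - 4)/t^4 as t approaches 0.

Substitution gives 0/0; apply L'Hôpital's rule 4 times.
After differentiating numerator and denominator 4 times the quotient is (-243*sin(3*t) - 1215/(4*(3*t + 1)^(7/2)))/(24); at t = 0 this is -405/32.

-405/32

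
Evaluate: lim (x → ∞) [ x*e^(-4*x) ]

0

Write as x^1/e^{4x}, an ∞/∞ form.
Exponential growth dominates any polynomial, so repeated L'Hôpital (or the standard result) gives 0.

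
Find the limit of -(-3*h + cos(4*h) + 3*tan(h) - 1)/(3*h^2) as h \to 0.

8/3

Substitution gives 0/0 (the numerator vanishes to order 2).
Expand each term to order h^2: the coefficient of h^2 in 3·tan(h) is 0 and in cos(4h) is -8.
Lower-order terms cancel with the polynomial part, so the numerator is (-8)·h^2 + o(h^2), and the limit is (-8)/(-3) = 8/3.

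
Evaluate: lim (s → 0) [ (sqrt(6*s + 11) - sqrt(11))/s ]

3*√(11)/11

Substitution gives 0/0. Multiply numerator and denominator by the conjugate √(11 + 6s) + √11.
The numerator becomes (11 + 6s) − 11 = 6s, so the expression simplifies to 6/(√(11 + 6s) + √11).
Letting s → 0 gives 6/(2√11) = 3*√(11)/11.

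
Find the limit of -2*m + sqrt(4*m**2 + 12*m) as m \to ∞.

3

This has the form ∞ − ∞. Multiply and divide by the conjugate √(4*m^2 + 12*m) + 2m.
That gives (12m) / (√(4*m^2 + 12*m) + 2m).
Divide numerator and denominator by m: the limit is 12/(2·2) = 3.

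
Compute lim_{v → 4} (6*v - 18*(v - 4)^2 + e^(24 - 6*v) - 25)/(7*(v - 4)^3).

Direct substitution gives 0/0.
Apply L'Hôpital: lim (-36*v - 6*e^(24 - 6*v) + 150)/(21*(v - 4)^2), still 0/0.
Apply L'Hôpital: lim (36*e^(24 - 6*v) - 36)/(42*v - 168), still 0/0.
After 3 applications of L'Hôpital's rule the quotient is (-216*e^(24 - 6*v))/(42); substituting v = 4 gives -36/7.

-36/7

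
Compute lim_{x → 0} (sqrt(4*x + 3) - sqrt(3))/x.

Substitution gives 0/0. Multiply numerator and denominator by the conjugate √(3 + 4x) + √3.
The numerator becomes (3 + 4x) − 3 = 4x, so the expression simplifies to 4/(√(3 + 4x) + √3).
Letting x → 0 gives 4/(2√3) = 2*√(3)/3.

2*√(3)/3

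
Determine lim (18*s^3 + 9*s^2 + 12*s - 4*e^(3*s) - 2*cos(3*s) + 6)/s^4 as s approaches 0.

-81/4

Substitution gives 0/0 (the numerator vanishes to order 4).
Expand each term to order s^4: the coefficient of s^4 in -2·cos(3s) is -27/4 and in -4·e^(3s) is -27/2.
Lower-order terms cancel with the polynomial part, so the numerator is (-81/4)·s^4 + o(s^4), and the limit is (-81/4)/(1) = -81/4.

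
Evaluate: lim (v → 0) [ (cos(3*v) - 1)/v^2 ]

-9/2

Direct substitution gives 0/0.
Apply L'Hôpital: lim (-3*sin(3*v))/(2*v), still 0/0.
After 2 applications of L'Hôpital's rule the quotient is (-9*cos(3*v))/(2); substituting v = 0 gives -9/2.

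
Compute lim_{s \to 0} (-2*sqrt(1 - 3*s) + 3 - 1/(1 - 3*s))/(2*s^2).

Substitution gives 0/0 (the numerator vanishes to order 2).
Expand each term to order s^2: the coefficient of s^2 in −1/(1 - 3s) is -9 and in -2·√(1 - 3s) is 9/4.
Lower-order terms cancel with the polynomial part, so the numerator is (-27/4)·s^2 + o(s^2), and the limit is (-27/4)/(2) = -27/8.

-27/8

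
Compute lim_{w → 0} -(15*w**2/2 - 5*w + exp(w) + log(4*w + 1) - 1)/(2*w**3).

Substitution gives 0/0; apply L'Hôpital's rule 3 times.
After differentiating numerator and denominator 3 times the quotient is (e^(w) + 128/(4*w + 1)^3)/(-12); at w = 0 this is -43/4.

-43/4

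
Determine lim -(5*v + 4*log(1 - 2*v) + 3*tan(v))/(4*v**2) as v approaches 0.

Substitution gives 0/0 (the numerator vanishes to order 2).
Expand each term to order v^2: the coefficient of v^2 in 3·tan(v) is 0 and in 4·ln(1 - 2v) is -8.
Lower-order terms cancel with the polynomial part, so the numerator is (-8)·v^2 + o(v^2), and the limit is (-8)/(-4) = 2.

2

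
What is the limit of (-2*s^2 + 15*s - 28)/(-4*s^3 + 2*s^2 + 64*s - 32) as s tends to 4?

Direct substitution gives 0/0, so factor. Both numerator and denominator have (s - 4) as a factor.
After cancelling, the expression reduces to (7 - 2*s)/(-4*s^2 - 14*s + 8).
Substituting s = 4 gives 1/112.

1/112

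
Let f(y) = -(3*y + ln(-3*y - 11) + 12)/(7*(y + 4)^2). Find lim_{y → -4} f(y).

9/14

Direct substitution gives 0/0.
Apply L'Hôpital: lim (3 - 3/(-3*y - 11))/(-14*y - 56), still 0/0.
After 2 applications of L'Hôpital's rule the quotient is (-9/(-3*y - 11)^2)/(-14); substituting y = -4 gives 9/14.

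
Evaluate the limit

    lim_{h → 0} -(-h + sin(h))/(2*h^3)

Direct substitution gives 0/0.
Apply L'Hôpital: lim (cos(h) - 1)/(-6*h^2), still 0/0.
Apply L'Hôpital: lim (-sin(h))/(-12*h), still 0/0.
After 3 applications of L'Hôpital's rule the quotient is (-cos(h))/(-12); substituting h = 0 gives 1/12.

1/12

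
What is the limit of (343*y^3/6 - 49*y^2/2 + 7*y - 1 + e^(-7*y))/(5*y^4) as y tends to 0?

Direct substitution gives 0/0.
Apply L'Hôpital: lim (343*y^2/2 - 49*y + 7 - 7*e^(-7*y))/(20*y^3), still 0/0.
Apply L'Hôpital: lim (343*y - 49 + 49*e^(-7*y))/(60*y^2), still 0/0.
Apply L'Hôpital: lim (343 - 343*e^(-7*y))/(120*y), still 0/0.
After 4 applications of L'Hôpital's rule the quotient is (2401*e^(-7*y))/(120); substituting y = 0 gives 2401/120.

2401/120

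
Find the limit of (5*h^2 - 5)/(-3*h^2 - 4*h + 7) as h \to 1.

-1

Direct substitution gives 0/0, so factor. Both numerator and denominator have (h - 1) as a factor.
After cancelling, the expression reduces to (5*h + 5)/(-3*h - 7).
Substituting h = 1 gives -1.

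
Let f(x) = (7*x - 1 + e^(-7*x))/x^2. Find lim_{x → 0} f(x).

Direct substitution gives 0/0.
Apply L'Hôpital: lim (7 - 7*e^(-7*x))/(2*x), still 0/0.
After 2 applications of L'Hôpital's rule the quotient is (49*e^(-7*x))/(2); substituting x = 0 gives 49/2.

49/2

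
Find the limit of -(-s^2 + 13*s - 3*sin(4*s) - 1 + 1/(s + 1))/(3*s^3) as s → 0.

-31/3

Substitution gives 0/0; apply L'Hôpital's rule 3 times.
After differentiating numerator and denominator 3 times the quotient is (192*cos(4*s) - 6/(s + 1)^4)/(-18); at s = 0 this is -31/3.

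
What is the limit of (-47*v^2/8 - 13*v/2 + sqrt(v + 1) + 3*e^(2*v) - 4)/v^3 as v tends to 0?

Substitution gives 0/0; apply L'Hôpital's rule 3 times.
After differentiating numerator and denominator 3 times the quotient is (24*e^(2*v) + 3/(8*(v + 1)^(5/2)))/(6); at v = 0 this is 65/16.

65/16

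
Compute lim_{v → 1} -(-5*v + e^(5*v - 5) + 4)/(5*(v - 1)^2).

-5/2

Direct substitution gives 0/0.
Apply L'Hôpital: lim (5*e^(5*v - 5) - 5)/(10 - 10*v), still 0/0.
After 2 applications of L'Hôpital's rule the quotient is (25*e^(5*v - 5))/(-10); substituting v = 1 gives -5/2.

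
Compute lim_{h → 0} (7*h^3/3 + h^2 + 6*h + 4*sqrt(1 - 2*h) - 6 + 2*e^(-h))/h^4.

Substitution gives 0/0 (the numerator vanishes to order 4).
Expand each term to order h^4: the coefficient of h^4 in 2·e^(-h) is 1/12 and in 4·√(1 - 2h) is -5/2.
Lower-order terms cancel with the polynomial part, so the numerator is (-29/12)·h^4 + o(h^4), and the limit is (-29/12)/(1) = -29/12.

-29/12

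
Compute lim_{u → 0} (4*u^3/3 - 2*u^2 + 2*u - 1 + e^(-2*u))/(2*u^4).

Direct substitution gives 0/0.
Apply L'Hôpital: lim (4*u^2 - 4*u + 2 - 2*e^(-2*u))/(8*u^3), still 0/0.
Apply L'Hôpital: lim (8*u - 4 + 4*e^(-2*u))/(24*u^2), still 0/0.
Apply L'Hôpital: lim (8 - 8*e^(-2*u))/(48*u), still 0/0.
After 4 applications of L'Hôpital's rule the quotient is (16*e^(-2*u))/(48); substituting u = 0 gives 1/3.

1/3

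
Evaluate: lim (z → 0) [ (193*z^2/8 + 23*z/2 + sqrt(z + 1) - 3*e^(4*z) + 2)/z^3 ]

-511/16

Substitution gives 0/0 (the numerator vanishes to order 3).
Expand each term to order z^3: the coefficient of z^3 in -3·e^(4z) is -32 and in √(1 + z) is 1/16.
Lower-order terms cancel with the polynomial part, so the numerator is (-511/16)·z^3 + o(z^3), and the limit is (-511/16)/(1) = -511/16.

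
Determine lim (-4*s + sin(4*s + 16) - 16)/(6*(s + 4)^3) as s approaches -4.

-16/9

Direct substitution gives 0/0.
Apply L'Hôpital: lim (4*cos(4*s + 16) - 4)/(18*(s + 4)^2), still 0/0.
Apply L'Hôpital: lim (-16*sin(4*s + 16))/(36*s + 144), still 0/0.
After 3 applications of L'Hôpital's rule the quotient is (-64*cos(4*s + 16))/(36); substituting s = -4 gives -16/9.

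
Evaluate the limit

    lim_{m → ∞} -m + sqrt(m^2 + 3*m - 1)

This has the form ∞ − ∞. Multiply and divide by the conjugate √(m^2 + 3*m - 1) + m.
That gives (3m - 1) / (√(m^2 + 3*m - 1) + m).
Divide numerator and denominator by m: the limit is 3/(2·1) = 3/2.

3/2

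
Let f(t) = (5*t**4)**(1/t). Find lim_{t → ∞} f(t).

1

Base → ∞ and exponent → 0: an ∞^0 form.
Take logs: (1/t)·ln(5·t^4) = (ln 5 + 4·ln t)/t → 0.
So the limit is e^0 = 1.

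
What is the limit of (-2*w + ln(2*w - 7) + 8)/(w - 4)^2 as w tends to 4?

Direct substitution gives 0/0.
Apply L'Hôpital: lim (-2 + 2/(2*w - 7))/(2*w - 8), still 0/0.
After 2 applications of L'Hôpital's rule the quotient is (-4/(2*w - 7)^2)/(2); substituting w = 4 gives -2.

-2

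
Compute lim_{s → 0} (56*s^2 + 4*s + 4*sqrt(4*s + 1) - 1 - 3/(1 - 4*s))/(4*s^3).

Substitution gives 0/0; apply L'Hôpital's rule 3 times.
After differentiating numerator and denominator 3 times the quotient is (96/(4*s + 1)^(5/2) - 1152/(4*s - 1)^4)/(24); at s = 0 this is -44.

-44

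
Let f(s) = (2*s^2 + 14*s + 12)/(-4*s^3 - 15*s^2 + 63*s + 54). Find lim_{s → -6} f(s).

At s = -6 both the top and bottom vanish — a removable singularity. Factoring out (s + 6) from each leaves (2*s + 2)/(-4*s^2 + 9*s + 9), which at s = -6 equals 10/189.

10/189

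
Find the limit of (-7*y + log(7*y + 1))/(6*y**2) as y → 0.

Direct substitution gives 0/0.
Apply L'Hôpital: lim (-7 + 7/(7*y + 1))/(12*y), still 0/0.
After 2 applications of L'Hôpital's rule the quotient is (-49/(7*y + 1)^2)/(12); substituting y = 0 gives -49/12.

-49/12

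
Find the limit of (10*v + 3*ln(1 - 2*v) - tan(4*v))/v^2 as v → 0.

Substitution gives 0/0 (the numerator vanishes to order 2).
Expand each term to order v^2: the coefficient of v^2 in 3·ln(1 - 2v) is -6 and in −tan(4v) is 0.
Lower-order terms cancel with the polynomial part, so the numerator is (-6)·v^2 + o(v^2), and the limit is (-6)/(1) = -6.

-6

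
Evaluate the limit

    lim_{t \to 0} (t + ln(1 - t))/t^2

-1/2

Direct substitution gives 0/0.
Apply L'Hôpital: lim (1 - 1/(1 - t))/(2*t), still 0/0.
After 2 applications of L'Hôpital's rule the quotient is (-1/(1 - t)^2)/(2); substituting t = 0 gives -1/2.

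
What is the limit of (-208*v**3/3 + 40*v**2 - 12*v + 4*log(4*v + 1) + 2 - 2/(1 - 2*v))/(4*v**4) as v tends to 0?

Substitution gives 0/0 (the numerator vanishes to order 4).
Expand each term to order v^4: the coefficient of v^4 in 4·ln(1 + 4v) is -256 and in -2·1/(1 - 2v) is -32.
Lower-order terms cancel with the polynomial part, so the numerator is (-288)·v^4 + o(v^4), and the limit is (-288)/(4) = -72.

-72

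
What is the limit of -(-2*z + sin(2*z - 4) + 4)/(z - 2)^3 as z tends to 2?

Direct substitution gives 0/0.
Apply L'Hôpital: lim (2*cos(2*z - 4) - 2)/(-3*(z - 2)^2), still 0/0.
Apply L'Hôpital: lim (-4*sin(2*z - 4))/(12 - 6*z), still 0/0.
After 3 applications of L'Hôpital's rule the quotient is (-8*cos(2*z - 4))/(-6); substituting z = 2 gives 4/3.

4/3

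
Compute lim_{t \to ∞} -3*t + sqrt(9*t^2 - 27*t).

-9/2

This has the form ∞ − ∞. Multiply and divide by the conjugate √(9*t^2 - 27*t) + 3t.
That gives (-27t) / (√(9*t^2 - 27*t) + 3t).
Divide numerator and denominator by t: the limit is -27/(2·3) = -9/2.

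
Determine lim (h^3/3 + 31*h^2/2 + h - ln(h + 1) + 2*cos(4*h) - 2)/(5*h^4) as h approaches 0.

259/60

Substitution gives 0/0 (the numerator vanishes to order 4).
Expand each term to order h^4: the coefficient of h^4 in −ln(1 + h) is 1/4 and in 2·cos(4h) is 64/3.
Lower-order terms cancel with the polynomial part, so the numerator is (259/12)·h^4 + o(h^4), and the limit is (259/12)/(5) = 259/60.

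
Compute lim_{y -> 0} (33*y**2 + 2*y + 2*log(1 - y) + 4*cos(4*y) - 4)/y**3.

Substitution gives 0/0; apply L'Hôpital's rule 3 times.
After differentiating numerator and denominator 3 times the quotient is (256*sin(4*y) + 4/(y - 1)^3)/(6); at y = 0 this is -2/3.

-2/3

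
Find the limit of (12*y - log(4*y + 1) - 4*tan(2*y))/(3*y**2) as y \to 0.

8/3

Substitution gives 0/0 (the numerator vanishes to order 2).
Expand each term to order y^2: the coefficient of y^2 in -4·tan(2y) is 0 and in −ln(1 + 4y) is 8.
Lower-order terms cancel with the polynomial part, so the numerator is (8)·y^2 + o(y^2), and the limit is (8)/(3) = 8/3.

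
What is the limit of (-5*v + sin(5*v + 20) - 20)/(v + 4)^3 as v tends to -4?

Direct substitution gives 0/0.
Apply L'Hôpital: lim (5*cos(5*v + 20) - 5)/(3*(v + 4)^2), still 0/0.
Apply L'Hôpital: lim (-25*sin(5*v + 20))/(6*v + 24), still 0/0.
After 3 applications of L'Hôpital's rule the quotient is (-125*cos(5*v + 20))/(6); substituting v = -4 gives -125/6.

-125/6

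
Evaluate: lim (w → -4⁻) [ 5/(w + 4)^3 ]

As w → -4⁻, (w + 4) → 0⁻, so (w + 4)^3 → 0⁻ and 5/(w + 4)^3 → -∞.

-∞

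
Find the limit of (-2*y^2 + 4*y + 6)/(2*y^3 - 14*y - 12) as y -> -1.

At y = -1 both the top and bottom vanish — a removable singularity. Factoring out (y + 1) from each leaves (6 - 2*y)/(2*y^2 - 2*y - 12), which at y = -1 equals -1.

-1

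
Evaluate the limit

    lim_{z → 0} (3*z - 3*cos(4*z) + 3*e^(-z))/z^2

51/2

Substitution gives 0/0 (the numerator vanishes to order 2).
Expand each term to order z^2: the coefficient of z^2 in -3·cos(4z) is 24 and in 3·e^(-z) is 3/2.
Lower-order terms cancel with the polynomial part, so the numerator is (51/2)·z^2 + o(z^2), and the limit is (51/2)/(1) = 51/2.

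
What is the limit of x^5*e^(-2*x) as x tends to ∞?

Write as x^5/e^{2x}, an ∞/∞ form.
Exponential growth dominates any polynomial, so repeated L'Hôpital (or the standard result) gives 0.

0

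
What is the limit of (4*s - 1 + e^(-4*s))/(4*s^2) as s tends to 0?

Direct substitution gives 0/0.
Apply L'Hôpital: lim (4 - 4*e^(-4*s))/(8*s), still 0/0.
After 2 applications of L'Hôpital's rule the quotient is (16*e^(-4*s))/(8); substituting s = 0 gives 2.

2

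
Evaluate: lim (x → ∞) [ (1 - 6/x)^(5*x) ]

e^(-30)

Let L be the limit and take ln: ln L = lim (5x)·ln(1 - 6/x) = lim (5x)·(-6/x + O(1/x²)) = -30.
Hence L = e^(-30).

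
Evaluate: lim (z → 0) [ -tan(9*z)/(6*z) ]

-3/2

Substitution gives 0/0.
Since tan(u)/u → 1 as u → 0, tan(9z)/(9z) → 1 and the limit is 9/(-6) = -3/2.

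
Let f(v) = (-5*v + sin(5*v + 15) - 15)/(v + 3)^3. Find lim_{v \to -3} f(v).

Direct substitution gives 0/0.
Apply L'Hôpital: lim (5*cos(5*v + 15) - 5)/(3*(v + 3)^2), still 0/0.
Apply L'Hôpital: lim (-25*sin(5*v + 15))/(6*v + 18), still 0/0.
After 3 applications of L'Hôpital's rule the quotient is (-125*cos(5*v + 15))/(6); substituting v = -3 gives -125/6.

-125/6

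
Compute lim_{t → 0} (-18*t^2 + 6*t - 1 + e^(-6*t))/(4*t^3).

-9

Direct substitution gives 0/0.
Apply L'Hôpital: lim (-36*t + 6 - 6*e^(-6*t))/(12*t^2), still 0/0.
Apply L'Hôpital: lim (-36 + 36*e^(-6*t))/(24*t), still 0/0.
After 3 applications of L'Hôpital's rule the quotient is (-216*e^(-6*t))/(24); substituting t = 0 gives -9.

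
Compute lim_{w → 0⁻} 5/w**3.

As w → 0⁻, (w) → 0⁻, so (w)^3 → 0⁻ and 5/(w)^3 → -∞.

-∞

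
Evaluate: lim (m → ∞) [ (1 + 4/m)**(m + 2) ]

The base → 1 and the exponent → ∞: a 1^∞ form.
Take logarithms: (m + 2)·ln(1 + 4/m). Since ln(1+u) ~ u for small u, this behaves like (m)·(4/m) → 4.
So the limit is e^(4).

e^(4)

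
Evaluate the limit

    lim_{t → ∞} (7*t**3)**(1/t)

1

Base → ∞ and exponent → 0: an ∞^0 form.
Take logs: (1/t)·ln(7·t^3) = (ln 7 + 3·ln t)/t → 0.
So the limit is e^0 = 1.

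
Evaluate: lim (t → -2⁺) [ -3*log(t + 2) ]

∞

As t → -2⁺, t + 2 → 0⁺ and ln(t + 2) → −∞.
Multiplying by -3 gives ∞.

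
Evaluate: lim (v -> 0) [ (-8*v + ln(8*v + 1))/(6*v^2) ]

-16/3

Direct substitution gives 0/0.
Apply L'Hôpital: lim (-8 + 8/(8*v + 1))/(12*v), still 0/0.
After 2 applications of L'Hôpital's rule the quotient is (-64/(8*v + 1)^2)/(12); substituting v = 0 gives -16/3.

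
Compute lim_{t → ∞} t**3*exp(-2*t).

Write as t^3/e^{2t}, an ∞/∞ form.
Exponential growth dominates any polynomial, so repeated L'Hôpital (or the standard result) gives 0.

0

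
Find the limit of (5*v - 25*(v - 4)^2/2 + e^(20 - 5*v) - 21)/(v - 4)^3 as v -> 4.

Direct substitution gives 0/0.
Apply L'Hôpital: lim (-25*v - 5*e^(20 - 5*v) + 105)/(3*(v - 4)^2), still 0/0.
Apply L'Hôpital: lim (25*e^(20 - 5*v) - 25)/(6*v - 24), still 0/0.
After 3 applications of L'Hôpital's rule the quotient is (-125*e^(20 - 5*v))/(6); substituting v = 4 gives -125/6.

-125/6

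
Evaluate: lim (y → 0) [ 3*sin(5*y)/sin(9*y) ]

5/3

Substitution gives 0/0.
Divide numerator and denominator by y: sin(5y)/y → 5 and sin(9y)/y → 9, so the limit is 3·5/9 = 5/3.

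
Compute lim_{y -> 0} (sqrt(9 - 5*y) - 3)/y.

A 0/0 form; rationalise with √(9 - 5y) + √9. This collapses the numerator to -5y, leaving -5/(√(9 - 5y) + √9) → -5/(2√9) = -5/6.

-5/6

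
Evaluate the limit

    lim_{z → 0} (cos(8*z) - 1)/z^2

-32

Direct substitution gives 0/0.
Apply L'Hôpital: lim (-8*sin(8*z))/(2*z), still 0/0.
After 2 applications of L'Hôpital's rule the quotient is (-64*cos(8*z))/(2); substituting z = 0 gives -32.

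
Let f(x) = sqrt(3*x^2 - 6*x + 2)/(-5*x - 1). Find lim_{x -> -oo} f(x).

For large |x|, √(3*x^2 - 6*x + 2) ≈ √3·|x| and the denominator ≈ -5x.
Since x → −∞, |x| = −x, giving −√3/(-5) = √(3)/5.

√(3)/5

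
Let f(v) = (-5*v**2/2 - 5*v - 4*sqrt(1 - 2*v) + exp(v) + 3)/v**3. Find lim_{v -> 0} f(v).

13/6

Substitution gives 0/0; apply L'Hôpital's rule 3 times.
After differentiating numerator and denominator 3 times the quotient is (e^(v) + 12/(1 - 2*v)^(5/2))/(6); at v = 0 this is 13/6.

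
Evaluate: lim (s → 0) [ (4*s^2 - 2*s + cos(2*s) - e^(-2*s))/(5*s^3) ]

Substitution gives 0/0 (the numerator vanishes to order 3).
Expand each term to order s^3: the coefficient of s^3 in −e^(-2s) is 4/3 and in cos(2s) is 0.
Lower-order terms cancel with the polynomial part, so the numerator is (4/3)·s^3 + o(s^3), and the limit is (4/3)/(5) = 4/15.

4/15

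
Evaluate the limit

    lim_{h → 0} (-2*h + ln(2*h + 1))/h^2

Direct substitution gives 0/0.
Apply L'Hôpital: lim (-2 + 2/(2*h + 1))/(2*h), still 0/0.
After 2 applications of L'Hôpital's rule the quotient is (-4/(2*h + 1)^2)/(2); substituting h = 0 gives -2.

-2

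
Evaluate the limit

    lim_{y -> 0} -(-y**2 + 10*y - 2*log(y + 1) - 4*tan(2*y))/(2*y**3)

17/3

Substitution gives 0/0; apply L'Hôpital's rule 3 times.
After differentiating numerator and denominator 3 times the quotient is (-128*tan(2*y)^2/cos(2*y)^2 - 64/cos(2*y)^4 - 4/(y + 1)^3)/(-12); at y = 0 this is 17/3.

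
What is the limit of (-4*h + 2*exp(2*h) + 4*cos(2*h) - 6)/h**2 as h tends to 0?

-4

Substitution gives 0/0 (the numerator vanishes to order 2).
Expand each term to order h^2: the coefficient of h^2 in 4·cos(2h) is -8 and in 2·e^(2h) is 4.
Lower-order terms cancel with the polynomial part, so the numerator is (-4)·h^2 + o(h^2), and the limit is (-4)/(1) = -4.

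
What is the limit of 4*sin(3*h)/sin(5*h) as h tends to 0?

Substitution gives 0/0.
Divide numerator and denominator by h: sin(3h)/h → 3 and sin(5h)/h → 5, so the limit is 4·3/5 = 12/5.

12/5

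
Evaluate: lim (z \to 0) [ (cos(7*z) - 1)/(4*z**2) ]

Direct substitution gives 0/0.
Apply L'Hôpital: lim (-7*sin(7*z))/(8*z), still 0/0.
After 2 applications of L'Hôpital's rule the quotient is (-49*cos(7*z))/(8); substituting z = 0 gives -49/8.

-49/8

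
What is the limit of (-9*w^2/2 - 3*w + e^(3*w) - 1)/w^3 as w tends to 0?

Direct substitution gives 0/0.
Apply L'Hôpital: lim (-9*w + 3*e^(3*w) - 3)/(3*w^2), still 0/0.
Apply L'Hôpital: lim (9*e^(3*w) - 9)/(6*w), still 0/0.
After 3 applications of L'Hôpital's rule the quotient is (27*e^(3*w))/(6); substituting w = 0 gives 9/2.

9/2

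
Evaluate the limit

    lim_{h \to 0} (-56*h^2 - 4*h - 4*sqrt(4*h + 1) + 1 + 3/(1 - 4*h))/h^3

Substitution gives 0/0 (the numerator vanishes to order 3).
Expand each term to order h^3: the coefficient of h^3 in 3·1/(1 - 4h) is 192 and in -4·√(1 + 4h) is -16.
Lower-order terms cancel with the polynomial part, so the numerator is (176)·h^3 + o(h^3), and the limit is (176)/(1) = 176.

176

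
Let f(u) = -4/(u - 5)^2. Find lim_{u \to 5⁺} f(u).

-∞

As u → 5⁺, (u - 5) → 0⁺, so (u - 5)^2 → 0⁺ and -4/(u - 5)^2 → -∞.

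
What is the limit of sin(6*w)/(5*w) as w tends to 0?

6/5

Substitution gives 0/0.
Write it as (6/5)·sin(6w)/(6w); since sin(u)/u → 1, the limit is 6/5.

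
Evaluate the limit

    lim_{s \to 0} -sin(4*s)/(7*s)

Substitution gives 0/0.
Write it as (4/(-7))·sin(4s)/(4s); since sin(u)/u → 1, the limit is -4/7.

-4/7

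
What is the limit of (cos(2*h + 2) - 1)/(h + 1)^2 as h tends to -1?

Direct substitution gives 0/0.
Apply L'Hôpital: lim (-2*sin(2*h + 2))/(2*h + 2), still 0/0.
After 2 applications of L'Hôpital's rule the quotient is (-4*cos(2*h + 2))/(2); substituting h = -1 gives -2.

-2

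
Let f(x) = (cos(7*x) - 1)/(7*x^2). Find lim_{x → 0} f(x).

-7/2

Direct substitution gives 0/0.
Apply L'Hôpital: lim (-7*sin(7*x))/(14*x), still 0/0.
After 2 applications of L'Hôpital's rule the quotient is (-49*cos(7*x))/(14); substituting x = 0 gives -7/2.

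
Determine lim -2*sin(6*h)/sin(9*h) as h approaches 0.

Substitution gives 0/0.
Divide numerator and denominator by h: sin(6h)/h → 6 and sin(9h)/h → 9, so the limit is -2·6/9 = -4/3.

-4/3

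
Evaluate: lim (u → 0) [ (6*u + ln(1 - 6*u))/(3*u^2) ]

-6

Direct substitution gives 0/0.
Apply L'Hôpital: lim (6 - 6/(1 - 6*u))/(6*u), still 0/0.
After 2 applications of L'Hôpital's rule the quotient is (-36/(1 - 6*u)^2)/(6); substituting u = 0 gives -6.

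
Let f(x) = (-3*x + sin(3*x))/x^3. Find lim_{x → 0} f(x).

-9/2

Direct substitution gives 0/0.
Apply L'Hôpital: lim (3*cos(3*x) - 3)/(3*x^2), still 0/0.
Apply L'Hôpital: lim (-9*sin(3*x))/(6*x), still 0/0.
After 3 applications of L'Hôpital's rule the quotient is (-27*cos(3*x))/(6); substituting x = 0 gives -9/2.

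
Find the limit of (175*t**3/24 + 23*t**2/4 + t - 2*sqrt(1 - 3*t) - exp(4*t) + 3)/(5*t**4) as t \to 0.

-833/960

Substitution gives 0/0; apply L'Hôpital's rule 4 times.
After differentiating numerator and denominator 4 times the quotient is (-256*e^(4*t) + 1215/(8*(1 - 3*t)^(7/2)))/(120); at t = 0 this is -833/960.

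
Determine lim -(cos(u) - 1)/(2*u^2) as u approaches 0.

1/4

Direct substitution gives 0/0.
Apply L'Hôpital: lim (-sin(u))/(-4*u), still 0/0.
After 2 applications of L'Hôpital's rule the quotient is (-cos(u))/(-4); substituting u = 0 gives 1/4.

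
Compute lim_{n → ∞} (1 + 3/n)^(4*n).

Let L be the limit and take ln: ln L = lim (4n)·ln(1 + 3/n) = lim (4n)·(3/n + O(1/n²)) = 12.
Hence L = e^(12).

e^(12)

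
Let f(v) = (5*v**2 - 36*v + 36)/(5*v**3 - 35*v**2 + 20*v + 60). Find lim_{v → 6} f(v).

Direct substitution gives 0/0, so factor. Both numerator and denominator have (v - 6) as a factor.
After cancelling, the expression reduces to (5*v - 6)/(5*v^2 - 5*v - 10).
Substituting v = 6 gives 6/35.

6/35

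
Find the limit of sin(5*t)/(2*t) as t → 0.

5/2

Substitution gives 0/0.
Write it as (5/2)·sin(5t)/(5t); since sin(u)/u → 1, the limit is 5/2.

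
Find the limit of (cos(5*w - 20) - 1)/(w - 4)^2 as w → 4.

-25/2

Direct substitution gives 0/0.
Apply L'Hôpital: lim (-5*sin(5*w - 20))/(2*w - 8), still 0/0.
After 2 applications of L'Hôpital's rule the quotient is (-25*cos(5*w - 20))/(2); substituting w = 4 gives -25/2.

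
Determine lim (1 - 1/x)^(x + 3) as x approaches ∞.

e^(-1)

The base → 1 and the exponent → ∞: a 1^∞ form.
Take logarithms: (x + 3)·ln(1 - 1/x). Since ln(1+u) ~ u for small u, this behaves like (x)·(-1/x) → -1.
So the limit is e^(-1).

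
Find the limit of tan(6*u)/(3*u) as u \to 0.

Substitution gives 0/0.
Since tan(θ)/θ → 1 as θ → 0, tan(6u)/(6u) → 1 and the limit is 6/3 = 2.

2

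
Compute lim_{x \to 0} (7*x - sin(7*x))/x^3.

343/6

Direct substitution gives 0/0.
Apply L'Hôpital: lim (7 - 7*cos(7*x))/(3*x^2), still 0/0.
Apply L'Hôpital: lim (49*sin(7*x))/(6*x), still 0/0.
After 3 applications of L'Hôpital's rule the quotient is (343*cos(7*x))/(6); substituting x = 0 gives 343/6.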